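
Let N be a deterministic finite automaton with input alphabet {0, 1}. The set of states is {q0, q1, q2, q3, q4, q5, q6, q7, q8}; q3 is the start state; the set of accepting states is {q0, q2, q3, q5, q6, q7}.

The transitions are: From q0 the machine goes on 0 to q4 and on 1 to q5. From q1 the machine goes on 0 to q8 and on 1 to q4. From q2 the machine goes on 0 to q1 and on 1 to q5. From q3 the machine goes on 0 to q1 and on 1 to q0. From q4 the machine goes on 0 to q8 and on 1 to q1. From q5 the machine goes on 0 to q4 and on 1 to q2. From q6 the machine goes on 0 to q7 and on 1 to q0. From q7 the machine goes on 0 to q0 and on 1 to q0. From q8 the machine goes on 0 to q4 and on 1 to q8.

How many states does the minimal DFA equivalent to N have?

2

Reachable states from the start: {q0,q1,q2,q3,q4,q5,q8}. Unreachable: {q6,q7} — drop them.
Start with accepting vs non-accepting: {q0,q2,q3,q5} | {q1,q4,q8}.
The partition is now stable with 2 blocks: {q0,q2,q3,q5} | {q1,q4,q8}.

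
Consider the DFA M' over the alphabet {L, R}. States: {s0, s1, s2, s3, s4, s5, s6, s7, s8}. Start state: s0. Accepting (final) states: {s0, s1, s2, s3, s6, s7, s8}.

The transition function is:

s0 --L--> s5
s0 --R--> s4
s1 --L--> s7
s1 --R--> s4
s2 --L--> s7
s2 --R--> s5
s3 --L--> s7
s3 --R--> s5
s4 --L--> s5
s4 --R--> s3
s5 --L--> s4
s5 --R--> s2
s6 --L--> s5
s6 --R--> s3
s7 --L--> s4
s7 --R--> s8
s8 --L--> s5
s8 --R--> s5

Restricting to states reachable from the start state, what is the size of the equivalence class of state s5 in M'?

2

States {s1,s6} cannot be reached from the start state, so discard them.
Initial partition by acceptance: {s0,s2,s3,s7,s8} | {s4,s5}.
On input L, block {s0,s2,s3,s7,s8} splits into {s0,s7,s8} and {s2,s3}.
Split {s0,s7,s8} by δ(·,R) → {s0,s8} and {s7}.
Stable partition: {s0,s8} | {s4,s5} | {s2,s3} | {s7} — 4 equivalence classes.
State s5 belongs to the block {s4,s5}, which has 2 states.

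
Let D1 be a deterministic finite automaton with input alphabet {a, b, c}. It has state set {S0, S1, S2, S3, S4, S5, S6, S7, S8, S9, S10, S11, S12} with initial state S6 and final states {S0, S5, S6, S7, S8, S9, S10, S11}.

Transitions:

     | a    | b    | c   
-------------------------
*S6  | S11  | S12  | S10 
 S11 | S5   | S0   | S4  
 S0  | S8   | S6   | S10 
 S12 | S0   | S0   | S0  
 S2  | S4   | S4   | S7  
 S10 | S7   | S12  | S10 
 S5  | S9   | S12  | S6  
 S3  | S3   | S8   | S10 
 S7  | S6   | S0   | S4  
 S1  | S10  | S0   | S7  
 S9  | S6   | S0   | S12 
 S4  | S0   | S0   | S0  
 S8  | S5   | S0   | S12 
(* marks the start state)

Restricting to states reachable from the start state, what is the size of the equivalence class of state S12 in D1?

2

First remove the unreachable states {S1,S2,S3}; 10 states remain.
Start with accepting vs non-accepting: {S0,S5,S6,S7,S8,S9,S10,S11} | {S4,S12}.
Refine {S0,S5,S6,S7,S8,S9,S10,S11} on symbol b: members go to different blocks, giving {S0,S7,S8,S9,S11} and {S5,S6,S10}.
Split {S0,S7,S8,S9,S11} by δ(·,a) → {S7,S8,S9,S11} and {S0}.
The partition is now stable with 4 blocks: {S7,S8,S9,S11} | {S4,S12} | {S5,S6,S10} | {S0}.
The equivalence class containing S12 is {S4,S12}, of size 2.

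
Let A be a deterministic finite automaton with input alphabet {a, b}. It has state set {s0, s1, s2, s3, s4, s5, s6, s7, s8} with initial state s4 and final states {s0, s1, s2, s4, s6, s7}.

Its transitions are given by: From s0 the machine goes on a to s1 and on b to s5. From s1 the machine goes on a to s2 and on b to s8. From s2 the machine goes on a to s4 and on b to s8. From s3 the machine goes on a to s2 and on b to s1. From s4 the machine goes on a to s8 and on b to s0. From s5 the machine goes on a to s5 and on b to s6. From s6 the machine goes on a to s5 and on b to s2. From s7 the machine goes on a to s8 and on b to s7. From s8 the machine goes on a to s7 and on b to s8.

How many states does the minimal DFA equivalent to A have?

8

Reachable states from the start: {s0,s1,s2,s4,s5,s6,s7,s8}. Unreachable: {s3} — drop them.
P0 = {s0,s1,s2,s4,s6,s7} | {s5,s8}.
Refine {s0,s1,s2,s4,s6,s7} on symbol a: members go to different blocks, giving {s0,s1,s2} and {s4,s6,s7}.
On input a, block {s0,s1,s2} splits into {s0,s1} and {s2}.
Refine {s0,s1} on symbol a: members go to different blocks, giving {s0} and {s1}.
Split {s5,s8} by δ(·,a) → {s5} and {s8}.
On input a, block {s4,s6,s7} splits into {s4,s7} and {s6}.
On input b, block {s4,s7} splits into {s4} and {s7}.
Stable partition: {s0} | {s5} | {s4} | {s2} | {s1} | {s8} | {s6} | {s7} — 8 equivalence classes.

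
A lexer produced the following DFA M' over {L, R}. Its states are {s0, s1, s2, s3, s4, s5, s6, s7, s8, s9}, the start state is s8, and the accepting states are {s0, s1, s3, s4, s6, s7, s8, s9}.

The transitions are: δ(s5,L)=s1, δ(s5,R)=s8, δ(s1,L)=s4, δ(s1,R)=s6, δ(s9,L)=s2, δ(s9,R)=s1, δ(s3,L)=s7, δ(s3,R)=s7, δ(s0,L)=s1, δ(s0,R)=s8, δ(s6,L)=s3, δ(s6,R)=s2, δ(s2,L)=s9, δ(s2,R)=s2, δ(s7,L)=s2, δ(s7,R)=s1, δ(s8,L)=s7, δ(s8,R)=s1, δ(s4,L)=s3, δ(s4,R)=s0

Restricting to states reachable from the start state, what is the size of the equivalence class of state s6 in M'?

1

States {s5} cannot be reached from the start state, so discard them.
Initial partition by acceptance: {s0,s1,s3,s4,s6,s7,s8,s9} | {s2}.
Split {s0,s1,s3,s4,s6,s7,s8,s9} by δ(·,L) → {s0,s1,s3,s4,s6,s8} and {s7,s9}.
On input L, block {s0,s1,s3,s4,s6,s8} splits into {s0,s1,s4,s6} and {s3,s8}.
Split {s0,s1,s4,s6} by δ(·,L) → {s0,s1} and {s4,s6}.
Split {s0,s1} by δ(·,L) → {s0} and {s1}.
On input R, block {s3,s8} splits into {s3} and {s8}.
Split {s4,s6} by δ(·,R) → {s4} and {s6}.
The partition is now stable with 8 blocks: {s0} | {s2} | {s7,s9} | {s3} | {s4} | {s1} | {s8} | {s6}.
State s6 belongs to the block {s6}, which has 1 states.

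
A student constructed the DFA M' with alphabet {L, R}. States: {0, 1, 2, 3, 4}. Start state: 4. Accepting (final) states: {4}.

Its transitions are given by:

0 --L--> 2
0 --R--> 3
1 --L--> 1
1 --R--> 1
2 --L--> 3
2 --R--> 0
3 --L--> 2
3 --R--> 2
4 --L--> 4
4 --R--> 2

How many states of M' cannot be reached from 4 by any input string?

No path from 4 leads to 1; the other 4 states are all reachable.

1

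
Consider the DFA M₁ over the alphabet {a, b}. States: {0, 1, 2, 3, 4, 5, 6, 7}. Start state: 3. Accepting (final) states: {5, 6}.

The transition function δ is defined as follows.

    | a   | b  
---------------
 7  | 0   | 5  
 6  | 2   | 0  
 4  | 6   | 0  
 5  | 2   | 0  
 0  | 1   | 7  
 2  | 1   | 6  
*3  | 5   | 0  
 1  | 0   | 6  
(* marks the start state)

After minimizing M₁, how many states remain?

5

First remove the unreachable states {4}; 7 states remain.
P0 = {5,6} | {0,1,2,3,7}.
Split {0,1,2,3,7} by δ(·,a) → {0,1,2,7} and {3}.
On input b, block {0,1,2,7} splits into {1,2,7} and {0}.
On input a, block {1,2,7} splits into {1,7} and {2}.
Stable partition: {5,6} | {1,7} | {3} | {0} | {2} — 5 equivalence classes.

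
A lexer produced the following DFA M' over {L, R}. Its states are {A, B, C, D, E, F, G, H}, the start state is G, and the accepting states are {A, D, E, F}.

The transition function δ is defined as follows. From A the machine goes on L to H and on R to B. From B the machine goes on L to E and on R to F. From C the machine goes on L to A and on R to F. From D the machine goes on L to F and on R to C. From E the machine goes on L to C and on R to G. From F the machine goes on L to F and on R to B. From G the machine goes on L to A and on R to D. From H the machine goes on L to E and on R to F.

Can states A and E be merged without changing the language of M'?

Start with accepting vs non-accepting: {A,D,E,F} | {B,C,G,H}.
On input L, block {A,D,E,F} splits into {A,E} and {D,F}.
The partition is now stable with 3 blocks: {A,E} | {B,C,G,H} | {D,F}.
A and E lie in the same block of the stable partition, so they are equivalent — no string distinguishes them.

Yes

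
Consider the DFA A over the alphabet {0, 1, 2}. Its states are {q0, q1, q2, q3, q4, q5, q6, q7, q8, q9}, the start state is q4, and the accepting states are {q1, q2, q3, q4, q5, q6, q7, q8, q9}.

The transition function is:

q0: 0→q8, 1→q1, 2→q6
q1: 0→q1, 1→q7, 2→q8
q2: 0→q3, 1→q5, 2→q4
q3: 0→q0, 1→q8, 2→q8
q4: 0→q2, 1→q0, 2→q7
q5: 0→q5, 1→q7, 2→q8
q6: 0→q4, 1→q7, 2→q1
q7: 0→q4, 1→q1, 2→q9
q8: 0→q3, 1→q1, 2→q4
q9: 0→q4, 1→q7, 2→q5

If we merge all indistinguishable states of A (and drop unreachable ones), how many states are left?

7

Start with accepting vs non-accepting: {q1,q2,q3,q4,q5,q6,q7,q8,q9} | {q0}.
On input 0, block {q1,q2,q3,q4,q5,q6,q7,q8,q9} splits into {q1,q2,q4,q5,q6,q7,q8,q9} and {q3}.
Split {q1,q2,q4,q5,q6,q7,q8,q9} by δ(·,0) → {q1,q4,q5,q6,q7,q9} and {q2,q8}.
Split {q1,q4,q5,q6,q7,q9} by δ(·,0) → {q1,q5,q6,q7,q9} and {q4}.
Refine {q1,q5,q6,q7,q9} on symbol 0: members go to different blocks, giving {q6,q7,q9} and {q1,q5}.
Split {q6,q7,q9} by δ(·,1) → {q6,q9} and {q7}.
No further refinement is possible. Final partition (7 blocks): {q6,q9} | {q0} | {q3} | {q2,q8} | {q4} | {q1,q5} | {q7}.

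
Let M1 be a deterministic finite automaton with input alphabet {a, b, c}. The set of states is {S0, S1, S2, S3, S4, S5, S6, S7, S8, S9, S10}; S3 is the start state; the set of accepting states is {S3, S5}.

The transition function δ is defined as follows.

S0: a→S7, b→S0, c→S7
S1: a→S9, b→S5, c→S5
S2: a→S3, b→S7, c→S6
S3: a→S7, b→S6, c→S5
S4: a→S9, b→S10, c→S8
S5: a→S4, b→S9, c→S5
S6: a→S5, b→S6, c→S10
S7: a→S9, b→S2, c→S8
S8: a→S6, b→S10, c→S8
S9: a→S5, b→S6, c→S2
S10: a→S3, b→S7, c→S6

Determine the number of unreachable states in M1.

2

No path from S3 leads to S0, S1; the other 9 states are all reachable.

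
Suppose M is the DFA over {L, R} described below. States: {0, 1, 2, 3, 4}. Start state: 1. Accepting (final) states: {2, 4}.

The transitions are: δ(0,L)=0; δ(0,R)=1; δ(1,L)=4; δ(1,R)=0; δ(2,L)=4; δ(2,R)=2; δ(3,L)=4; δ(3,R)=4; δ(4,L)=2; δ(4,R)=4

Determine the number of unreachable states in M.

No path from 1 leads to 3; the other 4 states are all reachable.

1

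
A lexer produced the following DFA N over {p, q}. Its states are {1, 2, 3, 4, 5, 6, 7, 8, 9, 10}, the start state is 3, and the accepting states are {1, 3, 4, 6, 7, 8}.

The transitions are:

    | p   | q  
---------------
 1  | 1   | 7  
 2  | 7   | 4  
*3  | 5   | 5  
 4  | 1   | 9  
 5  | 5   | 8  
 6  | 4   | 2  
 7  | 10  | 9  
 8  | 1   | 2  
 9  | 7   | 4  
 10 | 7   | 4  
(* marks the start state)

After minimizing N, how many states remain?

6

First remove the unreachable states {6}; 9 states remain.
Initial partition by acceptance: {1,3,4,7,8} | {2,5,9,10}.
On input p, block {1,3,4,7,8} splits into {1,4,8} and {3,7}.
Split {1,4,8} by δ(·,q) → {4,8} and {1}.
Split {2,5,9,10} by δ(·,p) → {2,9,10} and {5}.
On input p, block {3,7} splits into {3} and {7}.
Stable partition: {4,8} | {2,9,10} | {3} | {1} | {5} | {7} — 6 equivalence classes.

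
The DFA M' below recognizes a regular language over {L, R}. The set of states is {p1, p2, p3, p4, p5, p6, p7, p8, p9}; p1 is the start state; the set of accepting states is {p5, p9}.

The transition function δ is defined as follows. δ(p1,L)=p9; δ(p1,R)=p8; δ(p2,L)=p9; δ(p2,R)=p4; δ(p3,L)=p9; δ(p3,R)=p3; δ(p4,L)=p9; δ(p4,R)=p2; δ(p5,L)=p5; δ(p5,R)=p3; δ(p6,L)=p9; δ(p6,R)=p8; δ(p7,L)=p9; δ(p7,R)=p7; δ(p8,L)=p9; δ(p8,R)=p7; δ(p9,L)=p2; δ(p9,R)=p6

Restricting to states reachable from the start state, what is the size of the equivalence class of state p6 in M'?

6

States {p3,p5} cannot be reached from the start state, so discard them.
P0 = {p9} | {p1,p2,p4,p6,p7,p8}.
No further refinement is possible. Final partition (2 blocks): {p9} | {p1,p2,p4,p6,p7,p8}.
State p6 belongs to the block {p1,p2,p4,p6,p7,p8}, which has 6 states.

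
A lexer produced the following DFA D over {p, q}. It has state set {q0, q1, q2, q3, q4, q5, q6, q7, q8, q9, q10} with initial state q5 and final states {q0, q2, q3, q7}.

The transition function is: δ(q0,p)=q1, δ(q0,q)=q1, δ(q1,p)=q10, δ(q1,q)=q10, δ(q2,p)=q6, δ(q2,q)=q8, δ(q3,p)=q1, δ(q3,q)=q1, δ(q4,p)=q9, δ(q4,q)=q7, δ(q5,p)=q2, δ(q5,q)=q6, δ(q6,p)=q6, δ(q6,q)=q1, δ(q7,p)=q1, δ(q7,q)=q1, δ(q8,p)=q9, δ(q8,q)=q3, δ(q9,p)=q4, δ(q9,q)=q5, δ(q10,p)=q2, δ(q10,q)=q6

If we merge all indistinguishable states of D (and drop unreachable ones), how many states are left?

7

Reachable states from the start: {q1,q2,q3,q4,q5,q6,q7,q8,q9,q10}. Unreachable: {q0} — drop them.
P0 = {q2,q3,q7} | {q1,q4,q5,q6,q8,q9,q10}.
Split {q1,q4,q5,q6,q8,q9,q10} by δ(·,p) → {q1,q4,q6,q8,q9} and {q5,q10}.
On input p, block {q1,q4,q6,q8,q9} splits into {q4,q6,q8,q9} and {q1}.
On input p, block {q2,q3,q7} splits into {q3,q7} and {q2}.
Refine {q4,q6,q8,q9} on symbol q: members go to different blocks, giving {q4,q8} and {q6} and {q9}.
Stable partition: {q3,q7} | {q4,q8} | {q5,q10} | {q1} | {q2} | {q6} | {q9} — 7 equivalence classes.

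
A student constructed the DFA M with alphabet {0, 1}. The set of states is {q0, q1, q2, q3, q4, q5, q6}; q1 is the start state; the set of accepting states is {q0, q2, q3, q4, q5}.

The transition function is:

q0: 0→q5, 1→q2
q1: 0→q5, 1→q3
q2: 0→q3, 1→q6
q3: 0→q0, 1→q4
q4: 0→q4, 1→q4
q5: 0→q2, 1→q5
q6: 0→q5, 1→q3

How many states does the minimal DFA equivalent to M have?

6

All states are reachable from the start state.
P0 = {q0,q2,q3,q4,q5} | {q1,q6}.
On input 1, block {q0,q2,q3,q4,q5} splits into {q0,q3,q4,q5} and {q2}.
On input 0, block {q0,q3,q4,q5} splits into {q0,q3,q4} and {q5}.
On input 0, block {q0,q3,q4} splits into {q3,q4} and {q0}.
Refine {q3,q4} on symbol 0: members go to different blocks, giving {q3} and {q4}.
Stable partition: {q3} | {q1,q6} | {q2} | {q5} | {q0} | {q4} — 6 equivalence classes.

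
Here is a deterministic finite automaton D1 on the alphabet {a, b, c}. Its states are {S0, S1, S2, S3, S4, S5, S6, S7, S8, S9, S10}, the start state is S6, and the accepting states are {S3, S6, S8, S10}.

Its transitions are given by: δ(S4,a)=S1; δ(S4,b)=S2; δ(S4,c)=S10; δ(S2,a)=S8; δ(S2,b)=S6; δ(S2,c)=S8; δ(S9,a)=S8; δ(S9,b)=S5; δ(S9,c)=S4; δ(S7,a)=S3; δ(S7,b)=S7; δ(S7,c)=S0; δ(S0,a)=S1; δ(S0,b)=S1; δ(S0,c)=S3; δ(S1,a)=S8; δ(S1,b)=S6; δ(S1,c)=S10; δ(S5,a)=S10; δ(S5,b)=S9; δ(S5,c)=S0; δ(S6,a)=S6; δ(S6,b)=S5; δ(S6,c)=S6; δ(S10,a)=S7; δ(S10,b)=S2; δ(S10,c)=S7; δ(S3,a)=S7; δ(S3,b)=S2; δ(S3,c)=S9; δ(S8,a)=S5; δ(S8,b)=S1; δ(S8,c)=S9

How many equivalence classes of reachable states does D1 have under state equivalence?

All states are reachable from the start state.
Start with accepting vs non-accepting: {S3,S6,S8,S10} | {S0,S1,S2,S4,S5,S7,S9}.
Refine {S3,S6,S8,S10} on symbol a: members go to different blocks, giving {S3,S8,S10} and {S6}.
Refine {S0,S1,S2,S4,S5,S7,S9} on symbol a: members go to different blocks, giving {S1,S2,S5,S7,S9} and {S0,S4}.
On input b, block {S1,S2,S5,S7,S9} splits into {S5,S7,S9} and {S1,S2}.
No further refinement is possible. Final partition (5 blocks): {S3,S8,S10} | {S5,S7,S9} | {S6} | {S0,S4} | {S1,S2}.

5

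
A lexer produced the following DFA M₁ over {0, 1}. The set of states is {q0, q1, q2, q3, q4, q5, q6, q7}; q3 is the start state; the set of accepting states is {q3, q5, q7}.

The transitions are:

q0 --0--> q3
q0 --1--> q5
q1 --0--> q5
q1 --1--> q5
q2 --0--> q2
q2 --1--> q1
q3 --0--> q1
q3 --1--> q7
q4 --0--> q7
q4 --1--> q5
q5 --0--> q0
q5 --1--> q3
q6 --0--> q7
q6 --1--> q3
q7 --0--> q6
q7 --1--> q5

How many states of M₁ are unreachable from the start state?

2

No path from q3 leads to q2, q4; the other 6 states are all reachable.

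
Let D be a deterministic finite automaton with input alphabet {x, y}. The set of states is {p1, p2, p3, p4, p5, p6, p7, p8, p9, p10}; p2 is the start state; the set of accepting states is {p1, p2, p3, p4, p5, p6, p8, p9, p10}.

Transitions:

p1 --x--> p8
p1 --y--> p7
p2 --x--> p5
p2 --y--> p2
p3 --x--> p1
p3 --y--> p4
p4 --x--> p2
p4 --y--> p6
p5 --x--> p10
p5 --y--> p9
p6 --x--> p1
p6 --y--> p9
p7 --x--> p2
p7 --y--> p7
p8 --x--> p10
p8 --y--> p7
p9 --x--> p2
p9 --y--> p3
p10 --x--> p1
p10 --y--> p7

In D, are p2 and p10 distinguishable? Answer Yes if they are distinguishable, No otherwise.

Yes

Every state is reachable, so we keep all 10.
P0 = {p1,p2,p3,p4,p5,p6,p8,p9,p10} | {p7}.
Refine {p1,p2,p3,p4,p5,p6,p8,p9,p10} on symbol y: members go to different blocks, giving {p2,p3,p4,p5,p6,p9} and {p1,p8,p10}.
Refine {p2,p3,p4,p5,p6,p9} on symbol x: members go to different blocks, giving {p2,p4,p9} and {p3,p5,p6}.
Split {p2,p4,p9} by δ(·,x) → {p4,p9} and {p2}.
Stable partition: {p4,p9} | {p7} | {p1,p8,p10} | {p3,p5,p6} | {p2} — 5 equivalence classes.
p2 and p10 end up in different blocks, so they are distinguishable. For instance, the string 'y' is accepted from only p2.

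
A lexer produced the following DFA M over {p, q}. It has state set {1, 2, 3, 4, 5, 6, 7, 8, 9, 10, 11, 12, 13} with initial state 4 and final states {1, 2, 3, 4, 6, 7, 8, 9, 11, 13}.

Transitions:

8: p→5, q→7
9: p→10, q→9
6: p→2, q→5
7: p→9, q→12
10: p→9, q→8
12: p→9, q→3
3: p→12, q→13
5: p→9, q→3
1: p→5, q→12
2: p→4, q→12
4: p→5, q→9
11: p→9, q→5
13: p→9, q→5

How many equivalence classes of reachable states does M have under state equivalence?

States {1,2,6,11} cannot be reached from the start state, so discard them.
Initial partition by acceptance: {3,4,7,8,9,13} | {5,10,12}.
Split {3,4,7,8,9,13} by δ(·,p) → {3,4,8,9} and {7,13}.
Refine {3,4,8,9} on symbol q: members go to different blocks, giving {3,8} and {4,9}.
No further refinement is possible. Final partition (4 blocks): {3,8} | {5,10,12} | {7,13} | {4,9}.

4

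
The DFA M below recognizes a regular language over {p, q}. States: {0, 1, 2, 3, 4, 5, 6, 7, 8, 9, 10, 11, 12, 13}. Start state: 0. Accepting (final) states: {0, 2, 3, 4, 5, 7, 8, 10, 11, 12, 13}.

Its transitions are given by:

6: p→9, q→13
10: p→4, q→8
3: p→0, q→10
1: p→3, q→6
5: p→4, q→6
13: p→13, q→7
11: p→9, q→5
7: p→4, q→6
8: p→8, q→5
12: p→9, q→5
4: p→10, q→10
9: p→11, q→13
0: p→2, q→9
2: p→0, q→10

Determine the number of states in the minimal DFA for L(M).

9

States {1,3,12} cannot be reached from the start state, so discard them.
Initial partition by acceptance: {0,2,4,5,7,8,10,11,13} | {6,9}.
On input p, block {0,2,4,5,7,8,10,11,13} splits into {0,2,4,5,7,8,10,13} and {11}.
Refine {0,2,4,5,7,8,10,13} on symbol q: members go to different blocks, giving {2,4,8,10,13} and {0,5,7}.
Split {2,4,8,10,13} by δ(·,p) → {4,8,10,13} and {2}.
On input q, block {4,8,10,13} splits into {4,10} and {8,13}.
Refine {4,10} on symbol q: members go to different blocks, giving {4} and {10}.
Split {6,9} by δ(·,p) → {6} and {9}.
Split {0,5,7} by δ(·,p) → {5,7} and {0}.
The partition is now stable with 9 blocks: {4} | {6} | {11} | {5,7} | {2} | {8,13} | {10} | {9} | {0}.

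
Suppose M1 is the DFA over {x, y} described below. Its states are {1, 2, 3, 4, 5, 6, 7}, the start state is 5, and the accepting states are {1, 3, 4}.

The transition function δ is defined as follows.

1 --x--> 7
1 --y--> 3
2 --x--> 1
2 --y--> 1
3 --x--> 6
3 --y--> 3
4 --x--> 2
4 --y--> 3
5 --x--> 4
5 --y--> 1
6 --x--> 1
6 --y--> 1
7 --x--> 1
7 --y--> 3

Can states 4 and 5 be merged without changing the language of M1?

No

Initial partition by acceptance: {1,3,4} | {2,5,6,7}.
Stable partition: {1,3,4} | {2,5,6,7} — 2 equivalence classes.
4 and 5 end up in different blocks, so they are distinguishable. For instance, the string 'ε' is accepted from only 4.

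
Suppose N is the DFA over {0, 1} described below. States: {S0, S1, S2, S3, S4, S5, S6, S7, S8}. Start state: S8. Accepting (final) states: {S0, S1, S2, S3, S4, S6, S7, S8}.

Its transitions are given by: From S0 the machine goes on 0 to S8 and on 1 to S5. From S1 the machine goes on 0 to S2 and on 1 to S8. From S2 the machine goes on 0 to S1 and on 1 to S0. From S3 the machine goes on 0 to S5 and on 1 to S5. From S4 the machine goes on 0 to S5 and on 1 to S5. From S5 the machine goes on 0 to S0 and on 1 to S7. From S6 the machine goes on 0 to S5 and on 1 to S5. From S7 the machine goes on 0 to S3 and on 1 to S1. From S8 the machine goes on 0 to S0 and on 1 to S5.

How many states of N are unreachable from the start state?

BFS from S8 reaches {S0, S1, S2, S3, S5, S7, S8}; the 2 state(s) S4, S6 are never visited.

2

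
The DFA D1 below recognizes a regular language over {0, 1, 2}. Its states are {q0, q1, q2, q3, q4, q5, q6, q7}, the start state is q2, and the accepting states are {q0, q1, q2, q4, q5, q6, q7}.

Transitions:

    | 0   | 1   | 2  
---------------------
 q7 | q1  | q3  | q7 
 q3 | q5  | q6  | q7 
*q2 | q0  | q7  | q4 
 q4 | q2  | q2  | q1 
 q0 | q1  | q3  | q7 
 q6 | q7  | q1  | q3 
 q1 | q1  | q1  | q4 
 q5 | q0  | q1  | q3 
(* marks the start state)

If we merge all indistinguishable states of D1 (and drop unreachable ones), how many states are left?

P0 = {q0,q1,q2,q4,q5,q6,q7} | {q3}.
On input 1, block {q0,q1,q2,q4,q5,q6,q7} splits into {q1,q2,q4,q5,q6} and {q0,q7}.
Refine {q1,q2,q4,q5,q6} on symbol 0: members go to different blocks, giving {q2,q5,q6} and {q1,q4}.
Refine {q2,q5,q6} on symbol 1: members go to different blocks, giving {q5,q6} and {q2}.
On input 0, block {q1,q4} splits into {q1} and {q4}.
No further refinement is possible. Final partition (6 blocks): {q5,q6} | {q3} | {q0,q7} | {q1} | {q2} | {q4}.

6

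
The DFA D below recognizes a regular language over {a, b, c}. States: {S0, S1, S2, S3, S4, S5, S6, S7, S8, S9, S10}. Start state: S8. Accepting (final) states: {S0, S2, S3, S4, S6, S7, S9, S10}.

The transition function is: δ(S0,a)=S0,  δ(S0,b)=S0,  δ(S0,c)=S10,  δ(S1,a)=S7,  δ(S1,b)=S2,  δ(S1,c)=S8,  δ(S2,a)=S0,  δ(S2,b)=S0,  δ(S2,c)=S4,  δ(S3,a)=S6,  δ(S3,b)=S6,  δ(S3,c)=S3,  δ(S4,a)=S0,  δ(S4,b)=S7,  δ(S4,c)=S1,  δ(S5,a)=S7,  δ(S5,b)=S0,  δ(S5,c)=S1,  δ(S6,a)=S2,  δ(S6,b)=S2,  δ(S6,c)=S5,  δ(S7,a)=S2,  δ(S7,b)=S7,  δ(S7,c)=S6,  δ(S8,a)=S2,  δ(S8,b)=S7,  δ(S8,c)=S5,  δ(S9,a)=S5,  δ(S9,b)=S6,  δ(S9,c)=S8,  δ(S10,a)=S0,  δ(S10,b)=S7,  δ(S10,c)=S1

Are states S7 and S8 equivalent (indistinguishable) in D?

First remove the unreachable states {S3,S9}; 9 states remain.
Start with accepting vs non-accepting: {S0,S2,S4,S6,S7,S10} | {S1,S5,S8}.
Split {S0,S2,S4,S6,S7,S10} by δ(·,c) → {S0,S2,S7} and {S4,S6,S10}.
The partition is now stable with 3 blocks: {S0,S2,S7} | {S1,S5,S8} | {S4,S6,S10}.
S7 and S8 end up in different blocks, so they are distinguishable. For instance, the string 'ε' is accepted from only S7.

No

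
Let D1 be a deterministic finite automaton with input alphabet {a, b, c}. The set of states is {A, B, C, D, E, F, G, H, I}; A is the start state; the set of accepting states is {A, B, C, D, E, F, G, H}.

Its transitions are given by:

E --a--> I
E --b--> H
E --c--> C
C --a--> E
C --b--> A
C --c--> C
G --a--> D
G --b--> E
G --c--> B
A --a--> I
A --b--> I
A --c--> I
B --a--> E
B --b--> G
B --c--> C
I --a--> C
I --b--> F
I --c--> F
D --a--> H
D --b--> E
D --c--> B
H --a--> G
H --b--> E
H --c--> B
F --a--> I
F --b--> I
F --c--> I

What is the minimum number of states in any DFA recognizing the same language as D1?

6

Every state is reachable, so we keep all 9.
Initial partition by acceptance: {A,B,C,D,E,F,G,H} | {I}.
On input a, block {A,B,C,D,E,F,G,H} splits into {B,C,D,G,H} and {A,E,F}.
Refine {B,C,D,G,H} on symbol a: members go to different blocks, giving {D,G,H} and {B,C}.
Split {A,E,F} by δ(·,b) → {A,F} and {E}.
Refine {B,C} on symbol b: members go to different blocks, giving {B} and {C}.
Stable partition: {D,G,H} | {I} | {A,F} | {B} | {E} | {C} — 6 equivalence classes.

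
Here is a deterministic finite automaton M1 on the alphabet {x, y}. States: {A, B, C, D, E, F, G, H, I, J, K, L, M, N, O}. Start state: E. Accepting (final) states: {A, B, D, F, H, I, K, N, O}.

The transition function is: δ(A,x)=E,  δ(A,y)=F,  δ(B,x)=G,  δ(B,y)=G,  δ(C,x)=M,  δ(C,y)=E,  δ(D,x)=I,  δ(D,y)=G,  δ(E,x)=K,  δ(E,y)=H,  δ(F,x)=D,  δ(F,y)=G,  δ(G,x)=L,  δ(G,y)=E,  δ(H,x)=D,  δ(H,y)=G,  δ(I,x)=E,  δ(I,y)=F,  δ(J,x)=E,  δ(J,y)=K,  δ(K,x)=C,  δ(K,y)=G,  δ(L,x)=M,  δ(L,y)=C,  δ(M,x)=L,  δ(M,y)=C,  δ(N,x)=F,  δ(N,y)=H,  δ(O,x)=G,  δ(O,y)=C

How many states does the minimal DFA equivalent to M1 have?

7

States {A,B,J,N,O} cannot be reached from the start state, so discard them.
Initial partition by acceptance: {D,F,H,I,K} | {C,E,G,L,M}.
On input x, block {D,F,H,I,K} splits into {D,F,H} and {I,K}.
Split {D,F,H} by δ(·,x) → {F,H} and {D}.
Refine {C,E,G,L,M} on symbol x: members go to different blocks, giving {C,G,L,M} and {E}.
Split {C,G,L,M} by δ(·,y) → {C,G} and {L,M}.
On input x, block {I,K} splits into {I} and {K}.
No further refinement is possible. Final partition (7 blocks): {F,H} | {C,G} | {I} | {D} | {E} | {L,M} | {K}.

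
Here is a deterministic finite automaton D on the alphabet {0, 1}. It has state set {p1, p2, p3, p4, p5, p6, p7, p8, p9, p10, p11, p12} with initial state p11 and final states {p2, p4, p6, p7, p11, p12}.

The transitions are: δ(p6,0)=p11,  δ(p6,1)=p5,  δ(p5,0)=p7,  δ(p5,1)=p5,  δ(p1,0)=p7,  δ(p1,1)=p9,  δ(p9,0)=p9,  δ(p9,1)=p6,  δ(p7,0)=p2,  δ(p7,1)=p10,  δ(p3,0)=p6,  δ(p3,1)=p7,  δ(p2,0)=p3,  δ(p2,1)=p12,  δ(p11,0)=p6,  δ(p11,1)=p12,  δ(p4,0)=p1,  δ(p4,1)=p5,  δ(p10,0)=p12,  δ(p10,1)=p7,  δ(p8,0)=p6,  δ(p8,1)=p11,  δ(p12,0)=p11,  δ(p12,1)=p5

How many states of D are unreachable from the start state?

Starting at p11 and following transitions, the reachable set is {p2, p3, p5, p6, p7, p10, p11, p12}. That leaves p1, p4, p8, p9 unreachable — 4 in total.

4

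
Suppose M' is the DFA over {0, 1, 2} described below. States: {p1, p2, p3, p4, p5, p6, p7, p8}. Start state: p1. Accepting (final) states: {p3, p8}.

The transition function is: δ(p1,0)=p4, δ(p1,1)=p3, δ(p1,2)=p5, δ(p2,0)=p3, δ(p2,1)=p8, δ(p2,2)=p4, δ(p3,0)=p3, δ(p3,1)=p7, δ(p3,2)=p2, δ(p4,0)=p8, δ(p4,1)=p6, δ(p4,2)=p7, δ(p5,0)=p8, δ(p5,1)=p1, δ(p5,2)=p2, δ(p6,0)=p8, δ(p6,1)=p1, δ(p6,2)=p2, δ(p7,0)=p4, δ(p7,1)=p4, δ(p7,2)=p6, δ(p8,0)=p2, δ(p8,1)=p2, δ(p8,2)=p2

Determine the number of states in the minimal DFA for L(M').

Start with accepting vs non-accepting: {p3,p8} | {p1,p2,p4,p5,p6,p7}.
On input 0, block {p3,p8} splits into {p3} and {p8}.
On input 0, block {p1,p2,p4,p5,p6,p7} splits into {p4,p5,p6} and {p1,p7} and {p2}.
On input 1, block {p4,p5,p6} splits into {p5,p6} and {p4}.
On input 1, block {p1,p7} splits into {p1} and {p7}.
The partition is now stable with 7 blocks: {p3} | {p5,p6} | {p8} | {p1} | {p2} | {p4} | {p7}.

7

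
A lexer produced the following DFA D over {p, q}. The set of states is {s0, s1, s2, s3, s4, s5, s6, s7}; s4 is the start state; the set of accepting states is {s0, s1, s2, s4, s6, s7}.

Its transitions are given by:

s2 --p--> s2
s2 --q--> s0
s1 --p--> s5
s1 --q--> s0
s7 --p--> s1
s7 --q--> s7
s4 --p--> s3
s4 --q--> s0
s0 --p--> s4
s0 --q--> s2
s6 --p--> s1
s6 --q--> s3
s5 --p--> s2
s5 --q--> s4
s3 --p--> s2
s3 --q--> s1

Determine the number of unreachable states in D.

2

BFS from s4 reaches {s0, s1, s2, s3, s4, s5}; the 2 state(s) s6, s7 are never visited.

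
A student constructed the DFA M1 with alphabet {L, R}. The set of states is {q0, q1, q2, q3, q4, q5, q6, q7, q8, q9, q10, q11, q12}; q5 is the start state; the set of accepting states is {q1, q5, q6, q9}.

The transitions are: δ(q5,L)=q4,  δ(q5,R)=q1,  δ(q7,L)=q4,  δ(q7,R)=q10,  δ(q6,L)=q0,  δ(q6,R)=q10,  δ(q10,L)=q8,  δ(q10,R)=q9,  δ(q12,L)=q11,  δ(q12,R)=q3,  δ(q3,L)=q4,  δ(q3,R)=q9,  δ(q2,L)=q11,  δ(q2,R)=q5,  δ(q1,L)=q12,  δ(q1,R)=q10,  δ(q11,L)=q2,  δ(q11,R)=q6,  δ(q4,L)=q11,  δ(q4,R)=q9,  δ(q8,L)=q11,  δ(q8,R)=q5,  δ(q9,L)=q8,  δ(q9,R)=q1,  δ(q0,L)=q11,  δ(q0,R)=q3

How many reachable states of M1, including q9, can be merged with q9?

2

First remove the unreachable states {q7}; 12 states remain.
Initial partition by acceptance: {q1,q5,q6,q9} | {q0,q2,q3,q4,q8,q10,q11,q12}.
Refine {q1,q5,q6,q9} on symbol R: members go to different blocks, giving {q1,q6} and {q5,q9}.
On input R, block {q0,q2,q3,q4,q8,q10,q11,q12} splits into {q2,q3,q4,q8,q10} and {q0,q12} and {q11}.
On input L, block {q2,q3,q4,q8,q10} splits into {q2,q4,q8} and {q3,q10}.
Stable partition: {q1,q6} | {q2,q4,q8} | {q5,q9} | {q0,q12} | {q11} | {q3,q10} — 6 equivalence classes.
The equivalence class containing q9 is {q5,q9}, of size 2.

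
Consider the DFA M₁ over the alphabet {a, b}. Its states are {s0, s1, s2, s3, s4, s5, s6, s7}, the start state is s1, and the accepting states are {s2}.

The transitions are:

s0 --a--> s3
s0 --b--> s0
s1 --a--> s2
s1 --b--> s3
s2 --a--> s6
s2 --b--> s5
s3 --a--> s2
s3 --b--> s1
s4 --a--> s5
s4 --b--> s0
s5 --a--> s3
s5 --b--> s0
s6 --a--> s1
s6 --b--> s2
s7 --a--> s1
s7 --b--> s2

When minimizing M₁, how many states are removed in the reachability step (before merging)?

2

BFS from s1 reaches {s0, s1, s2, s3, s5, s6}; the 2 state(s) s4, s7 are never visited.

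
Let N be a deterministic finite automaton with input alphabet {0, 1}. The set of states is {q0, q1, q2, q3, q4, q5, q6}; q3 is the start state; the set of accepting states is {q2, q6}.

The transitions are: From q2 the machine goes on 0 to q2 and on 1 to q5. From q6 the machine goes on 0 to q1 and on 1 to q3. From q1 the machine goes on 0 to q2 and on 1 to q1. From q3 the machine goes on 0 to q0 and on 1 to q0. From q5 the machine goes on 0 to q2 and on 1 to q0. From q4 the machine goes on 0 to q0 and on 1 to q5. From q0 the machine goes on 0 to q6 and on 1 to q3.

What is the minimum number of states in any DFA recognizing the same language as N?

6

Reachable states from the start: {q0,q1,q2,q3,q5,q6}. Unreachable: {q4} — drop them.
Initial partition by acceptance: {q2,q6} | {q0,q1,q3,q5}.
Split {q2,q6} by δ(·,0) → {q2} and {q6}.
Split {q0,q1,q3,q5} by δ(·,0) → {q1,q5} and {q0} and {q3}.
On input 1, block {q1,q5} splits into {q1} and {q5}.
No further refinement is possible. Final partition (6 blocks): {q2} | {q1} | {q6} | {q0} | {q3} | {q5}.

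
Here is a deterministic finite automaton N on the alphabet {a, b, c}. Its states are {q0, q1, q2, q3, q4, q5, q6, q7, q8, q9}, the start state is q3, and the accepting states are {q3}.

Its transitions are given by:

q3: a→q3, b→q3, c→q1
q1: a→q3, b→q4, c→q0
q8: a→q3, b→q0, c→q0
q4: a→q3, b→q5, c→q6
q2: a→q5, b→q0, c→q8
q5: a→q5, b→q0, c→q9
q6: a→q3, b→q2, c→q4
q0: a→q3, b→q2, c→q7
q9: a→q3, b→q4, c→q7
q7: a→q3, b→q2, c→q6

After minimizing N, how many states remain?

All states are reachable from the start state.
P0 = {q3} | {q0,q1,q2,q4,q5,q6,q7,q8,q9}.
Split {q0,q1,q2,q4,q5,q6,q7,q8,q9} by δ(·,a) → {q0,q1,q4,q6,q7,q8,q9} and {q2,q5}.
On input b, block {q0,q1,q4,q6,q7,q8,q9} splits into {q0,q4,q6,q7} and {q1,q8,q9}.
No further refinement is possible. Final partition (4 blocks): {q3} | {q0,q4,q6,q7} | {q2,q5} | {q1,q8,q9}.

4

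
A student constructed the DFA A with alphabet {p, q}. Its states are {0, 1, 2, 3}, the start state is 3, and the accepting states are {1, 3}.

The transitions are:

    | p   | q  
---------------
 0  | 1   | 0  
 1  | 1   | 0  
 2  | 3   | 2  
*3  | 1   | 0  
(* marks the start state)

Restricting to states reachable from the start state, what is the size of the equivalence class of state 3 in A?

First remove the unreachable states {2}; 3 states remain.
Start with accepting vs non-accepting: {1,3} | {0}.
No further refinement is possible. Final partition (2 blocks): {1,3} | {0}.
The equivalence class containing 3 is {1,3}, of size 2.

2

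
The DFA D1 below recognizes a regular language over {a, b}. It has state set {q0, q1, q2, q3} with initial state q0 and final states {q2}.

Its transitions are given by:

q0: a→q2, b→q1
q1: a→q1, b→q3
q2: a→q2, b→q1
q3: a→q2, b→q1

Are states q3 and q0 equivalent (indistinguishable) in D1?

Every state is reachable, so we keep all 4.
Start with accepting vs non-accepting: {q2} | {q0,q1,q3}.
On input a, block {q0,q1,q3} splits into {q0,q3} and {q1}.
The partition is now stable with 3 blocks: {q2} | {q0,q3} | {q1}.
q3 and q0 lie in the same block of the stable partition, so they are equivalent — no string distinguishes them.

Yes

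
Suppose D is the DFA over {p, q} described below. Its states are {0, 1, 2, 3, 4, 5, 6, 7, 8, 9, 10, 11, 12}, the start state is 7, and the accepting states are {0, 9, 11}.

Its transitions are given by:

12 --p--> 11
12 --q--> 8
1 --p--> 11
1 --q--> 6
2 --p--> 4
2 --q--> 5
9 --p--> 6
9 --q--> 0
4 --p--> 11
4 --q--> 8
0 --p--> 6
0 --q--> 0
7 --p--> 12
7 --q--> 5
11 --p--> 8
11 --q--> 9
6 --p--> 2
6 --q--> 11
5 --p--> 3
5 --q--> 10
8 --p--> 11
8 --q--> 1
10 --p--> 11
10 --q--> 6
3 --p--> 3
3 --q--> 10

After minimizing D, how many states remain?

P0 = {0,9,11} | {1,2,3,4,5,6,7,8,10,12}.
Refine {1,2,3,4,5,6,7,8,10,12} on symbol p: members go to different blocks, giving {1,4,8,10,12} and {2,3,5,6,7}.
On input p, block {0,9,11} splits into {0,9} and {11}.
On input q, block {1,4,8,10,12} splits into {4,8,12} and {1,10}.
Split {4,8,12} by δ(·,q) → {4,12} and {8}.
Split {2,3,5,6,7} by δ(·,p) → {3,5,6} and {2,7}.
Refine {3,5,6} on symbol p: members go to different blocks, giving {3,5} and {6}.
The partition is now stable with 8 blocks: {0,9} | {4,12} | {3,5} | {11} | {1,10} | {8} | {2,7} | {6}.

8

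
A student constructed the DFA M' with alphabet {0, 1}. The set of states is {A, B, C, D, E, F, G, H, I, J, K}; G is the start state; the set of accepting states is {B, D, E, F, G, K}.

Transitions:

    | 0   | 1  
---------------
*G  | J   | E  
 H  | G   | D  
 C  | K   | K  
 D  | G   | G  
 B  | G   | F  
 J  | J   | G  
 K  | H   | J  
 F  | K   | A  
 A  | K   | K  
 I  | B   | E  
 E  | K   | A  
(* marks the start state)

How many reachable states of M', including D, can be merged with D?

1

Reachable states from the start: {A,D,E,G,H,J,K}. Unreachable: {B,C,F,I} — drop them.
Start with accepting vs non-accepting: {D,E,G,K} | {A,H,J}.
On input 0, block {D,E,G,K} splits into {D,E} and {G,K}.
On input 1, block {D,E} splits into {D} and {E}.
Refine {A,H,J} on symbol 0: members go to different blocks, giving {A,H} and {J}.
On input 1, block {A,H} splits into {A} and {H}.
Split {G,K} by δ(·,0) → {G} and {K}.
No further refinement is possible. Final partition (7 blocks): {D} | {A} | {G} | {E} | {J} | {H} | {K}.
State D belongs to the block {D}, which has 1 states.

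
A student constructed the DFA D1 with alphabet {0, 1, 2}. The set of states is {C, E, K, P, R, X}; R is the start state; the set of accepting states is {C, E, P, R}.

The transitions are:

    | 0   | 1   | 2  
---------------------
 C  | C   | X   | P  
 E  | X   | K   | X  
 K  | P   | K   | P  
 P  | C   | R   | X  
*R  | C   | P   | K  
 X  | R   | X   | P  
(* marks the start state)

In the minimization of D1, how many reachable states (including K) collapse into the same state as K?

States {E} cannot be reached from the start state, so discard them.
P0 = {C,P,R} | {K,X}.
Split {C,P,R} by δ(·,1) → {P,R} and {C}.
Stable partition: {P,R} | {K,X} | {C} — 3 equivalence classes.
State K belongs to the block {K,X}, which has 2 states.

2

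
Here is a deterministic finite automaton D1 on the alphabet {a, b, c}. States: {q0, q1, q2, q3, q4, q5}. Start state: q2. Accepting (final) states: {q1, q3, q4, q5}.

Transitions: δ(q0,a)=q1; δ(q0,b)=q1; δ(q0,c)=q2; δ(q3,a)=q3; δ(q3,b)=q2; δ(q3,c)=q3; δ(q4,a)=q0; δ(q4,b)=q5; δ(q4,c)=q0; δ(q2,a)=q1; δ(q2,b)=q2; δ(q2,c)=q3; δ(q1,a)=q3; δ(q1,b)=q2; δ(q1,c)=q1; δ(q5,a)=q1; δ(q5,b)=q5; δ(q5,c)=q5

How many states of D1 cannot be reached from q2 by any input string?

3

Starting at q2 and following transitions, the reachable set is {q1, q2, q3}. That leaves q0, q4, q5 unreachable — 3 in total.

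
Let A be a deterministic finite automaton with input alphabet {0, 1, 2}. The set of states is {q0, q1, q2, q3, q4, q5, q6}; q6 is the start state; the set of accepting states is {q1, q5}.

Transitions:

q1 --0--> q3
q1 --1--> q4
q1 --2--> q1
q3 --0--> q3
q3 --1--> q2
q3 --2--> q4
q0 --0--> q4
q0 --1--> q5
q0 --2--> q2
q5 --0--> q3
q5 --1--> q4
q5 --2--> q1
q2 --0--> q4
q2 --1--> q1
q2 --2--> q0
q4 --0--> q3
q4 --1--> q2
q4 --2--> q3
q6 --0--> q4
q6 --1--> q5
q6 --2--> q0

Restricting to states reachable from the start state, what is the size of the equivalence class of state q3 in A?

2

Initial partition by acceptance: {q1,q5} | {q0,q2,q3,q4,q6}.
Refine {q0,q2,q3,q4,q6} on symbol 1: members go to different blocks, giving {q0,q2,q6} and {q3,q4}.
No further refinement is possible. Final partition (3 blocks): {q1,q5} | {q0,q2,q6} | {q3,q4}.
State q3 belongs to the block {q3,q4}, which has 2 states.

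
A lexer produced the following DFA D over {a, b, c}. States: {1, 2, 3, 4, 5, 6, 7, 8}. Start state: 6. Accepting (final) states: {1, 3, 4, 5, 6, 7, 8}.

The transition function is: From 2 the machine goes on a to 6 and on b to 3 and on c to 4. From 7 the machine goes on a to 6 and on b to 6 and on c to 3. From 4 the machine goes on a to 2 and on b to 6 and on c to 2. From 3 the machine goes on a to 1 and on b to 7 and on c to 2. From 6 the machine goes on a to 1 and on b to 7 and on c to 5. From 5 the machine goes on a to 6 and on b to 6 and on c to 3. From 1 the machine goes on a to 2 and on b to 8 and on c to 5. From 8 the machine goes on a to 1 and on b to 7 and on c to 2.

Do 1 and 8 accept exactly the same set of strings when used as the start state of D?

No

All states are reachable from the start state.
P0 = {1,3,4,5,6,7,8} | {2}.
On input a, block {1,3,4,5,6,7,8} splits into {3,5,6,7,8} and {1,4}.
Refine {3,5,6,7,8} on symbol a: members go to different blocks, giving {3,6,8} and {5,7}.
Split {3,6,8} by δ(·,c) → {3,8} and {6}.
Split {1,4} by δ(·,b) → {1} and {4}.
The partition is now stable with 6 blocks: {3,8} | {2} | {1} | {5,7} | {6} | {4}.
1 and 8 end up in different blocks, so they are distinguishable. For instance, the string 'a' is accepted from only 8.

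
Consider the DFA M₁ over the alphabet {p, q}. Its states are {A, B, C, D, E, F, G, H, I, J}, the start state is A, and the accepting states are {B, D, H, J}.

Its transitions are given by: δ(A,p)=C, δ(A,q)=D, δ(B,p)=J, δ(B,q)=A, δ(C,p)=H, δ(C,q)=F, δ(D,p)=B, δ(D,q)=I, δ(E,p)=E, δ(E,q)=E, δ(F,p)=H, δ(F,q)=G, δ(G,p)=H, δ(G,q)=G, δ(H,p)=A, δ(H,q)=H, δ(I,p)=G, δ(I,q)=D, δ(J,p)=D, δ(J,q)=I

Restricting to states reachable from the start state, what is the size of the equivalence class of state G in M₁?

States {E} cannot be reached from the start state, so discard them.
Start with accepting vs non-accepting: {B,D,H,J} | {A,C,F,G,I}.
Refine {B,D,H,J} on symbol p: members go to different blocks, giving {B,D,J} and {H}.
On input p, block {A,C,F,G,I} splits into {C,F,G} and {A,I}.
Stable partition: {B,D,J} | {C,F,G} | {H} | {A,I} — 4 equivalence classes.
The equivalence class containing G is {C,F,G}, of size 3.

3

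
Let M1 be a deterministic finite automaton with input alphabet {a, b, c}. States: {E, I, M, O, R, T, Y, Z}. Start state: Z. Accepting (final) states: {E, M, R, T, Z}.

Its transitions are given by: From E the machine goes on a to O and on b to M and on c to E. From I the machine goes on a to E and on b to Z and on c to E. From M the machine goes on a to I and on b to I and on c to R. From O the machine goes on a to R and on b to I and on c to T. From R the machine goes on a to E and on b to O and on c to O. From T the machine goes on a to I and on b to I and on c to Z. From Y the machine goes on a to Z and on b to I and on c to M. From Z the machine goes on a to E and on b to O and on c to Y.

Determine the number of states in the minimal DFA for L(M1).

Every state is reachable, so we keep all 8.
Initial partition by acceptance: {E,M,R,T,Z} | {I,O,Y}.
Split {E,M,R,T,Z} by δ(·,a) → {E,M,T} and {R,Z}.
Split {E,M,T} by δ(·,b) → {M,T} and {E}.
Refine {I,O,Y} on symbol a: members go to different blocks, giving {O,Y} and {I}.
Stable partition: {M,T} | {O,Y} | {R,Z} | {E} | {I} — 5 equivalence classes.

5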